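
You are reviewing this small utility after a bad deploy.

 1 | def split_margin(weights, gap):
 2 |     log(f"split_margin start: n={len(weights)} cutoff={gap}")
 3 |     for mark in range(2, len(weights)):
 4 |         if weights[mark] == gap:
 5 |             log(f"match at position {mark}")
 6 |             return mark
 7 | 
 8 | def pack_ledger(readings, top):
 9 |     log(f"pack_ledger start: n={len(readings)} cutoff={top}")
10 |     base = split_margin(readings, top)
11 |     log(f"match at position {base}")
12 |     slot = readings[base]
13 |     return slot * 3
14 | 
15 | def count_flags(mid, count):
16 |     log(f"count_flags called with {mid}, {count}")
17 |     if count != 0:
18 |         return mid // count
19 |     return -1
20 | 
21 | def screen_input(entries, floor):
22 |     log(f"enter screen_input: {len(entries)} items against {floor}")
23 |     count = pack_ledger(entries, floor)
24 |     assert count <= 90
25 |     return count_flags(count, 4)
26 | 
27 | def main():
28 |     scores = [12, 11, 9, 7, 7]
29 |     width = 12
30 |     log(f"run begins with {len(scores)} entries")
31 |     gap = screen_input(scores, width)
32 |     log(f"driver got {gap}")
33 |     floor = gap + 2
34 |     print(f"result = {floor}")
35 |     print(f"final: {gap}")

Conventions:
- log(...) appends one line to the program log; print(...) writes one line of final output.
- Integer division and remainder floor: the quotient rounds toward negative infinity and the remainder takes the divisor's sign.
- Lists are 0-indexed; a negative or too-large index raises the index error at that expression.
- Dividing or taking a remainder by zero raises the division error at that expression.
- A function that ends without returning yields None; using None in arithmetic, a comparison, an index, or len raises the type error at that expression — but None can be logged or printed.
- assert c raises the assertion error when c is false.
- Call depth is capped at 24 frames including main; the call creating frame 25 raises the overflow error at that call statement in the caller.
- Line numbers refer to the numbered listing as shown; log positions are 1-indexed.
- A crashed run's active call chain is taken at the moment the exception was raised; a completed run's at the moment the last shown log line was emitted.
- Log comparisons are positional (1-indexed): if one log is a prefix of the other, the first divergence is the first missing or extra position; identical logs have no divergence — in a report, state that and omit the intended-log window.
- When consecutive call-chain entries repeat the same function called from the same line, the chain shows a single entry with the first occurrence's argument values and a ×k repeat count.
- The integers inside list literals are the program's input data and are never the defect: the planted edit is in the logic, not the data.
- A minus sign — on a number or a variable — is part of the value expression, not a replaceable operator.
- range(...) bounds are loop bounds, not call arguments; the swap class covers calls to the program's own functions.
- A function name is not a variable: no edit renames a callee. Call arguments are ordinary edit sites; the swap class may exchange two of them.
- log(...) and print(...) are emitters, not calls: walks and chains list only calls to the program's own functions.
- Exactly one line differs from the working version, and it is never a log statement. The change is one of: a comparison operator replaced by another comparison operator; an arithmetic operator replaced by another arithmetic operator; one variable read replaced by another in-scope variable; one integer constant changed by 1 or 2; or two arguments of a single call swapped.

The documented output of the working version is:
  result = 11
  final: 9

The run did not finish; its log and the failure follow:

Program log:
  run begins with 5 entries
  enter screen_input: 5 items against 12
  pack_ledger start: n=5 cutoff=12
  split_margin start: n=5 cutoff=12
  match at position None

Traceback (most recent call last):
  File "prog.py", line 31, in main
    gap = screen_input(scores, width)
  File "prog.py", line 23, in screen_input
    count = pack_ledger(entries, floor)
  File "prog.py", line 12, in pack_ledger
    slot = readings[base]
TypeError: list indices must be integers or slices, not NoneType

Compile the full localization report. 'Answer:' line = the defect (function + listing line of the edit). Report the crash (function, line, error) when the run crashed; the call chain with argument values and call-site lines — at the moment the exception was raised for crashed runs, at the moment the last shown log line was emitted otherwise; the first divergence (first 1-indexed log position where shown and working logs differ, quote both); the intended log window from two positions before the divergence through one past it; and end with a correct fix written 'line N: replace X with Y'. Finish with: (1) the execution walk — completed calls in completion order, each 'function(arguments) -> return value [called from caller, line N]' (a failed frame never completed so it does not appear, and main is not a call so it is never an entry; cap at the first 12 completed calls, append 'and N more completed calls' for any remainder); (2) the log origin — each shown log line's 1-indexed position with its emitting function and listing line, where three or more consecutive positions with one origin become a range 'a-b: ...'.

Answer: the defect is in split_margin at line 3.
The tell: At log position 5 the runs split — shown 'match at position None', but the working version logs 'match at position 0'.
Crash: pack_ledger, line 12, TypeError.
Call chain: main -> screen_input([12, 11, 9, 7, 7], 12) (called at line 31) -> pack_ledger([12, 11, 9, 7, 7], 12) (called at line 23).
First divergence: position 5 — the shown line 'match at position None' should read 'match at position 0'.
Intended log window:
  3: pack_ledger start: n=5 cutoff=12
  4: split_margin start: n=5 cutoff=12
  5: match at position 0
  6: match at position 0
Execution walk:
  split_margin([12, 11, 9, 7, 7], 12) -> None  [called from pack_ledger, line 10]
Log origin:
  1: from main, line 30
  2: from screen_input, line 22
  3: from pack_ledger, line 9
  4: from split_margin, line 2
  5: from pack_ledger, line 11
A correct fix: line 3: replace `2` with `0`.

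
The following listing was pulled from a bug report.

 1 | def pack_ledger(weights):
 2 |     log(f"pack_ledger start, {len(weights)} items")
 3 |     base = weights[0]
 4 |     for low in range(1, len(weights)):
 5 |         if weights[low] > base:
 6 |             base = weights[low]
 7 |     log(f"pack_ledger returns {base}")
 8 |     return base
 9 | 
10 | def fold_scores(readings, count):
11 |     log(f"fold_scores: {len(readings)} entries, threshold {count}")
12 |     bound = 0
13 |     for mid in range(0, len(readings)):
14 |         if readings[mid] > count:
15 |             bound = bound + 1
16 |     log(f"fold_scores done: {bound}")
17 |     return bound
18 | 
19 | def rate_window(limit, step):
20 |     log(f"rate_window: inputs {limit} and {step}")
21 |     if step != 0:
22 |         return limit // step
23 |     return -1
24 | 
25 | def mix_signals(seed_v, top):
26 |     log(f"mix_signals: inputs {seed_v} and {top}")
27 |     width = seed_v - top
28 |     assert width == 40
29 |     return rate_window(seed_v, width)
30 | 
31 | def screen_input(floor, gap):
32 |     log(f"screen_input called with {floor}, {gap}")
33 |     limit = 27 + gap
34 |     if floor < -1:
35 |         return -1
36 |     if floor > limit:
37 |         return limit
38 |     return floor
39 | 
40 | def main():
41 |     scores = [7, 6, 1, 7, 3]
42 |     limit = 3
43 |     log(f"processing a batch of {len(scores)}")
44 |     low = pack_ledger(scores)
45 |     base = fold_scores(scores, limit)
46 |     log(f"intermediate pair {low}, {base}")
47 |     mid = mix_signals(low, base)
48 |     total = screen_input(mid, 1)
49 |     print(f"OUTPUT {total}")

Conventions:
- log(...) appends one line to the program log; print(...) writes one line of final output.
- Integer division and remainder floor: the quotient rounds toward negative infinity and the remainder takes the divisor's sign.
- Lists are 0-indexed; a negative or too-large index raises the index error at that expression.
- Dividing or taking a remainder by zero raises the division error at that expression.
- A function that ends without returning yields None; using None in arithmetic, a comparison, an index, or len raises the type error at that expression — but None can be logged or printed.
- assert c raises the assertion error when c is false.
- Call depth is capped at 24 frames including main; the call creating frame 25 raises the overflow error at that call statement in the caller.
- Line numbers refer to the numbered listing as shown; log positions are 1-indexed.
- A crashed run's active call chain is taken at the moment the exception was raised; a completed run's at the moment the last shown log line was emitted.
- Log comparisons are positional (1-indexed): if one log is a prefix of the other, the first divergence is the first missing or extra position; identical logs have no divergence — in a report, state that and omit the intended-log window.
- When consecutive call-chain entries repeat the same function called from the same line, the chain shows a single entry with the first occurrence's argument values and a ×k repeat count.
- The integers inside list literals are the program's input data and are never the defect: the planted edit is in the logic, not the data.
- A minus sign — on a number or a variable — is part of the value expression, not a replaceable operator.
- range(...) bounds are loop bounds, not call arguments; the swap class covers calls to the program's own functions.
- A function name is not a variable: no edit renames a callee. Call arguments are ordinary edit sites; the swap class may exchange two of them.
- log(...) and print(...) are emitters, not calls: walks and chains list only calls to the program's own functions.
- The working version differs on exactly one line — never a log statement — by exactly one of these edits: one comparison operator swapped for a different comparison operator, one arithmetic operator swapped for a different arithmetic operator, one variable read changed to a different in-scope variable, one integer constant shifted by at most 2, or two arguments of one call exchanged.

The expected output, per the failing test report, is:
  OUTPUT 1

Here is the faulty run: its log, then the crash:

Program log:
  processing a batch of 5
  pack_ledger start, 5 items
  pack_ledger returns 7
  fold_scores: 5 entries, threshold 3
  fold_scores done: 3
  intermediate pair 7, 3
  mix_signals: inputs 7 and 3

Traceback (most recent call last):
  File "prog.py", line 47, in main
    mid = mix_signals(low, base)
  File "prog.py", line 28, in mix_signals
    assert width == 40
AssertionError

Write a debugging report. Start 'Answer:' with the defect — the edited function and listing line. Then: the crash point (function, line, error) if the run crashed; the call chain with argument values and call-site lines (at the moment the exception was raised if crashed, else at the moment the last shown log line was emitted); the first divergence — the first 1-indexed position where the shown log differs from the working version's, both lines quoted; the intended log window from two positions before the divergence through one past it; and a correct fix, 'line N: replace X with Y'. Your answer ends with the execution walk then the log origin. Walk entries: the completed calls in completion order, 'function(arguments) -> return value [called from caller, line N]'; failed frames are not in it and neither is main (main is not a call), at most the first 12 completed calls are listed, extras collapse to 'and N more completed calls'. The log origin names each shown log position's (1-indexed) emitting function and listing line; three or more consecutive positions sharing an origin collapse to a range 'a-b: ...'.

Answer: the defect is in mix_signals at line 28.
The tell: Only 7 log lines were emitted before the run died; the intended continuation was 'rate_window: inputs 7 and 4'.
Crash: mix_signals, line 28, AssertionError.
Call chain: main -> mix_signals(7, 3) (called at line 47).
First divergence: position 8 — the faulty run's log ends after 7 lines; the working version continues with 'rate_window: inputs 7 and 4'.
Intended log window:
  6: intermediate pair 7, 3
  7: mix_signals: inputs 7 and 3
  8: rate_window: inputs 7 and 4
  9: screen_input called with 1, 1
Execution walk:
  pack_ledger([7, 6, 1, 7, 3]) -> 7  [called from main, line 44]
  fold_scores([7, 6, 1, 7, 3], 3) -> 3  [called from main, line 45]
Log origin:
  1: emitted by main (line 43)
  2: emitted by pack_ledger (line 2)
  3: emitted by pack_ledger (line 7)
  4: emitted by fold_scores (line 11)
  5: emitted by fold_scores (line 16)
  6: emitted by main (line 46)
  7: emitted by mix_signals (line 26)
A correct fix: line 28: replace `==` with `<=`.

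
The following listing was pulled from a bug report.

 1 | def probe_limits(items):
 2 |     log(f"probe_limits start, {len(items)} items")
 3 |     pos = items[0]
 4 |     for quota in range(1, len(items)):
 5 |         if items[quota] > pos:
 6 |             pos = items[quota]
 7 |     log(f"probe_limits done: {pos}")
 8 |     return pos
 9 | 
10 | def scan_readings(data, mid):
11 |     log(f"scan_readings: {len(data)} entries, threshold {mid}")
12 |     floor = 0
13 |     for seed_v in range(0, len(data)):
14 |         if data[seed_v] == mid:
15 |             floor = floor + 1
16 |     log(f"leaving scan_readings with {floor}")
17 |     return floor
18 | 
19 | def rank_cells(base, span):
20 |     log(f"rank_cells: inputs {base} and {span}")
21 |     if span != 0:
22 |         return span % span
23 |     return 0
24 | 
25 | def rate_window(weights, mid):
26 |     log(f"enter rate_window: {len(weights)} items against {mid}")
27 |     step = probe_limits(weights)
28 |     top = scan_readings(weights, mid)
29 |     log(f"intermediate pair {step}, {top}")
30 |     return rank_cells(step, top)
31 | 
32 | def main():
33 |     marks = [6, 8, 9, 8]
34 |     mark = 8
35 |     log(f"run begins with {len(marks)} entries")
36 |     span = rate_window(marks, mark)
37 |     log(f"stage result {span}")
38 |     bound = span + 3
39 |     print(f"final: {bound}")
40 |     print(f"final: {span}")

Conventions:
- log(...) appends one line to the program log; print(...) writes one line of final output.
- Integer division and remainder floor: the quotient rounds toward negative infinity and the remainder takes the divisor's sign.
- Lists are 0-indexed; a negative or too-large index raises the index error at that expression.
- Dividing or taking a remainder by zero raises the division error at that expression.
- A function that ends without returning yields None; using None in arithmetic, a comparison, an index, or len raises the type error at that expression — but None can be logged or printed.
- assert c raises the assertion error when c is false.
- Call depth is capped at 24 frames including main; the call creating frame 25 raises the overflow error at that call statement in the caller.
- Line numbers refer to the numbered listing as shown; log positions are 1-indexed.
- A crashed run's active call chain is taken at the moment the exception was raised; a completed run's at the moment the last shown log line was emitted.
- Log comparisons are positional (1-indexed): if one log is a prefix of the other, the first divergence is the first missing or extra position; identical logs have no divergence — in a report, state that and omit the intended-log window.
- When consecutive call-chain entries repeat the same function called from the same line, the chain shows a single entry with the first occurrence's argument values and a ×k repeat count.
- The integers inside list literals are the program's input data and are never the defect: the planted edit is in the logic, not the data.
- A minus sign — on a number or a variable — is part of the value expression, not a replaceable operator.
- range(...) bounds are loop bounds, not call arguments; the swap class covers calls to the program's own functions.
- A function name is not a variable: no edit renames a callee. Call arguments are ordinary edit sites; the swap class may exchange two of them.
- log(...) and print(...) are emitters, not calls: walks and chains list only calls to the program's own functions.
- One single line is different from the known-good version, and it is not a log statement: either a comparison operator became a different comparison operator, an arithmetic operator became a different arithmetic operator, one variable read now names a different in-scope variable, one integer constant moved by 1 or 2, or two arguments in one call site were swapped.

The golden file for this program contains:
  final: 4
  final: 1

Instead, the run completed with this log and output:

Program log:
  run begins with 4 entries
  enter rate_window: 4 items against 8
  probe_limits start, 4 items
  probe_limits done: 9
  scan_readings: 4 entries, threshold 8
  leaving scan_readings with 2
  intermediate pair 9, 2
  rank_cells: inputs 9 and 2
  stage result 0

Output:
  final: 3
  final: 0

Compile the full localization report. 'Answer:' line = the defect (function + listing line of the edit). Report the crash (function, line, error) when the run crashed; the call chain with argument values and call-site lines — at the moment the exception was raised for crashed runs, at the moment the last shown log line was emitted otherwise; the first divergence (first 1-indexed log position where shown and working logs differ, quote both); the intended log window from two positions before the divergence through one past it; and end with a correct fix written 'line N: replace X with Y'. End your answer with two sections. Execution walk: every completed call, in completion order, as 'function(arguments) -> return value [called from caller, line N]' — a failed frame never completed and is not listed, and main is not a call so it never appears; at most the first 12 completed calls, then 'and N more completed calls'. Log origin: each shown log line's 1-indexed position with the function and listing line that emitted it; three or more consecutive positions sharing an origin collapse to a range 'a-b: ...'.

Answer: the defect is in rank_cells at line 22.
The tell: Position 9 is the first bad log line: 'stage result 0' should read 'stage result 1'.
Call chain: main.
First divergence: position 9 — the shown line 'stage result 0' should read 'stage result 1'.
Intended log window:
  7: intermediate pair 9, 2
  8: rank_cells: inputs 9 and 2
  9: stage result 1
Execution walk:
  probe_limits([6, 8, 9, 8]) -> 9  [called from rate_window, line 27]
  scan_readings([6, 8, 9, 8], 8) -> 2  [called from rate_window, line 28]
  rank_cells(9, 2) -> 0  [called from rate_window, line 30]
  rate_window([6, 8, 9, 8], 8) -> 0  [called from main, line 36]
Log line origins:
  1: logged in main at line 35
  2: logged in rate_window at line 26
  3: logged in probe_limits at line 2
  4: logged in probe_limits at line 7
  5: logged in scan_readings at line 11
  6: logged in scan_readings at line 16
  7: logged in rate_window at line 29
  8: logged in rank_cells at line 20
  9: logged in main at line 37
A correct fix: line 22: replace `span % span` with `base % span`.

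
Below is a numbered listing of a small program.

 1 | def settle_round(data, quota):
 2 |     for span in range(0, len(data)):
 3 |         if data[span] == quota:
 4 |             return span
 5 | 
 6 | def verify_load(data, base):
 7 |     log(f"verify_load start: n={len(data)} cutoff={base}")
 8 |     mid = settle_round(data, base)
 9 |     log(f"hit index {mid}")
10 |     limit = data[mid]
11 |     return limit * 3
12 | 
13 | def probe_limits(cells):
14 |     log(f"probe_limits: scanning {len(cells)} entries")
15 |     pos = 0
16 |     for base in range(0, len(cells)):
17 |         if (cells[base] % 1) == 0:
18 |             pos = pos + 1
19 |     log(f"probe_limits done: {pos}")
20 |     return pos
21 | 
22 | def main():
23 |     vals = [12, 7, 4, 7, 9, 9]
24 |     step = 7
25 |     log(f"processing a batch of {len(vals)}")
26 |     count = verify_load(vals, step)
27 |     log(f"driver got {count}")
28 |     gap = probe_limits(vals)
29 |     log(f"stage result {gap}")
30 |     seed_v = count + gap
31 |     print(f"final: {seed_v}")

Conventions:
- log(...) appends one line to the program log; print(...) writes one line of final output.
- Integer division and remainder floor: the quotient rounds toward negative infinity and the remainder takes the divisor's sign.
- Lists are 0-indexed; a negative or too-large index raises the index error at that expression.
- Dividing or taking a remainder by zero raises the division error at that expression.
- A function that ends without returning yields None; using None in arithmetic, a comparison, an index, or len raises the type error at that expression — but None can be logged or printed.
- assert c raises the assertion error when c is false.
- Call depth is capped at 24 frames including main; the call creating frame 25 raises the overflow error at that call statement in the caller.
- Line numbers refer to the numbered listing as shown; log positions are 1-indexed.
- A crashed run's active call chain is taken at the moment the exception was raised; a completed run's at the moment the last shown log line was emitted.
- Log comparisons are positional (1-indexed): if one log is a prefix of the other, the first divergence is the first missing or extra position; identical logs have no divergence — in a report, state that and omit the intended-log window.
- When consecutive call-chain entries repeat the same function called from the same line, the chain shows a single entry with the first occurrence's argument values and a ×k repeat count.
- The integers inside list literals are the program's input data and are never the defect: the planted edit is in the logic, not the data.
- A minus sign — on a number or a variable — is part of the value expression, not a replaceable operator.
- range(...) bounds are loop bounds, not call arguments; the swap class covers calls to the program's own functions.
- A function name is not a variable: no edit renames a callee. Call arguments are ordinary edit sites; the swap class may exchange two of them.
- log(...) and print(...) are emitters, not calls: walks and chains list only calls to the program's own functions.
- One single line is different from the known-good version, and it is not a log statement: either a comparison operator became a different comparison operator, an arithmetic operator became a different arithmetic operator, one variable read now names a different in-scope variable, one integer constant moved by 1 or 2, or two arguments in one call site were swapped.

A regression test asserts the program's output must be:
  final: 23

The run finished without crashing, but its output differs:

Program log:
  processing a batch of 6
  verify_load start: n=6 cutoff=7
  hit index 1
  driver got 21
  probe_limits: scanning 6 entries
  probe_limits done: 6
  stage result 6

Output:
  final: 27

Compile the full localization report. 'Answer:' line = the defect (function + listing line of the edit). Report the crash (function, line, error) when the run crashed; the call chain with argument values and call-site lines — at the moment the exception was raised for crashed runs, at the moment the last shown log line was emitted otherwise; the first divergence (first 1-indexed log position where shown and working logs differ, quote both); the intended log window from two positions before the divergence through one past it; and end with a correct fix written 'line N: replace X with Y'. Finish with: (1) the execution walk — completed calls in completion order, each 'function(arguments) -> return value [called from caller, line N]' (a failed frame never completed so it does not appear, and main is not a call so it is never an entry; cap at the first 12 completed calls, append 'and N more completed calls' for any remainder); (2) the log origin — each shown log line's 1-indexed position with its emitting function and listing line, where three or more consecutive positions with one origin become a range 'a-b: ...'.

Answer: the defect is in probe_limits at line 17.
Key fact: Everything matches until log position 6, which reads 'probe_limits done: 6' in place of 'probe_limits done: 2'.
Call chain: main.
First divergence: at position 6 the run shows 'probe_limits done: 6' where the working version logs 'probe_limits done: 2'.
Intended log window:
  4: driver got 21
  5: probe_limits: scanning 6 entries
  6: probe_limits done: 2
  7: stage result 2
Execution walk:
  settle_round([12, 7, 4, 7, 9, 9], 7) -> 1  [called from verify_load, line 8]
  verify_load([12, 7, 4, 7, 9, 9], 7) -> 21  [called from main, line 26]
  probe_limits([12, 7, 4, 7, 9, 9]) -> 6  [called from main, line 28]
Origin of each log line:
  1: emitted by main (line 25)
  2: emitted by verify_load (line 7)
  3: emitted by verify_load (line 9)
  4: emitted by main (line 27)
  5: emitted by probe_limits (line 14)
  6: emitted by probe_limits (line 19)
  7: emitted by main (line 29)
A correct fix: line 17: replace `1` with `2`.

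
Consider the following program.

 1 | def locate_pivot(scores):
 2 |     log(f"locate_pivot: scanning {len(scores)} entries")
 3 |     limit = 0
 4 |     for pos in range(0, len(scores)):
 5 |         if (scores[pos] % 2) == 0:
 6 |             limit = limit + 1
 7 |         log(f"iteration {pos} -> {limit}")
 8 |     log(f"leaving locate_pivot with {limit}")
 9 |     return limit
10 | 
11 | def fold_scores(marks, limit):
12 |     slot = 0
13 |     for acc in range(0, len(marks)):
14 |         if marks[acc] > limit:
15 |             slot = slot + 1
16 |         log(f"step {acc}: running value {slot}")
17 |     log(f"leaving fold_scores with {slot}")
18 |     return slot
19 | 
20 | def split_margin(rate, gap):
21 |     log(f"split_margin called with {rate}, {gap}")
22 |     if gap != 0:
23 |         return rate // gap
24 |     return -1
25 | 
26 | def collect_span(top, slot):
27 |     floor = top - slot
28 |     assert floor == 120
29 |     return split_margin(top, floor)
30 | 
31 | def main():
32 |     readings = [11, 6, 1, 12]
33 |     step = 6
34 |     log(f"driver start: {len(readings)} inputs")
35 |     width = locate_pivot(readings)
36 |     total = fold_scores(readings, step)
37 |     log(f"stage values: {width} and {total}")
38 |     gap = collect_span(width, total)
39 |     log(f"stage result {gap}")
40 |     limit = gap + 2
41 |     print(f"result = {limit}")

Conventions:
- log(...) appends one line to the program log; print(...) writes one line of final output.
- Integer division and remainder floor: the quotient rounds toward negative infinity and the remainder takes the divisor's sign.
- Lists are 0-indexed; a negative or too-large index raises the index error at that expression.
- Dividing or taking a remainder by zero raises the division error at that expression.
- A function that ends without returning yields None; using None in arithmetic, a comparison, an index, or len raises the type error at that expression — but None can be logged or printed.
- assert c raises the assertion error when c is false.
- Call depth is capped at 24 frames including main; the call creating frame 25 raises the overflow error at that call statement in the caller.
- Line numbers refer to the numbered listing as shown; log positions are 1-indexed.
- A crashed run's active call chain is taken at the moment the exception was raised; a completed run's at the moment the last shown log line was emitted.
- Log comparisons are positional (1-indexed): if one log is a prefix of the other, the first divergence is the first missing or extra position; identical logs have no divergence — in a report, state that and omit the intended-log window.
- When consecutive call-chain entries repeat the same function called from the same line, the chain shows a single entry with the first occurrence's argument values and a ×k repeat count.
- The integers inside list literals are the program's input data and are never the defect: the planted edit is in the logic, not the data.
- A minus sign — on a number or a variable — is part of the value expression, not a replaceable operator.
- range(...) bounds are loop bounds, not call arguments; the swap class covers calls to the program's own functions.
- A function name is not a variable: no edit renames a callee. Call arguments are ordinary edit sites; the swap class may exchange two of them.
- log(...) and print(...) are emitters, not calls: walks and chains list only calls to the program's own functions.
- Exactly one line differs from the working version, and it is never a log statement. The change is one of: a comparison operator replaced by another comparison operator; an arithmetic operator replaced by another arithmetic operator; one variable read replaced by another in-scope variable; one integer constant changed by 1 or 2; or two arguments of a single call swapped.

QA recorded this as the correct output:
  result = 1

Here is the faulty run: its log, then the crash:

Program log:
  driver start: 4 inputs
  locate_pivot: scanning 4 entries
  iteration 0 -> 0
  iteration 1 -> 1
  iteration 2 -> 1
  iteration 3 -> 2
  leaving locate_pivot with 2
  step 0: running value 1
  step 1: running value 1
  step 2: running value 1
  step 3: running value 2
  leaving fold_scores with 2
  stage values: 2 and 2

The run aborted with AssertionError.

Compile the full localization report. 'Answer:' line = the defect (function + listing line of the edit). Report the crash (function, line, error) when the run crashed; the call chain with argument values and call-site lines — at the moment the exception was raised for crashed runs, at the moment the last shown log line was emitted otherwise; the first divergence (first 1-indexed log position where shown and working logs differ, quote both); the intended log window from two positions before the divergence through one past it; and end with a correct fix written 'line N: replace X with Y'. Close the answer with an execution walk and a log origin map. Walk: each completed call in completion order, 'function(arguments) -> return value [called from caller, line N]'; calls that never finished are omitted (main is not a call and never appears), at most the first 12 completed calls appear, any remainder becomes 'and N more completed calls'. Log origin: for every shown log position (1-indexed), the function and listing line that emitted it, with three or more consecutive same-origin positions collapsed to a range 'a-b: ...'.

Answer: the defect is in collect_span at line 28.
Key fact: Only 13 log lines were emitted before the run died; the intended continuation was 'split_margin called with 2, 0'.
Crash: collect_span, line 28, AssertionError.
Call chain: main -> collect_span(2, 2) (called at line 38).
First divergence: position 14 (shown log ended at 13 lines; the working version continues: 'split_margin called with 2, 0').
Intended log window:
  12: leaving fold_scores with 2
  13: stage values: 2 and 2
  14: split_margin called with 2, 0
  15: stage result -1
Execution walk:
  locate_pivot([11, 6, 1, 12]) -> 2  [called from main, line 35]
  fold_scores([11, 6, 1, 12], 6) -> 2  [called from main, line 36]
Log line origins:
  1: logged in main at line 34
  2: logged in locate_pivot at line 2
  3-6: logged in locate_pivot at line 7
  7: logged in locate_pivot at line 8
  8-11: logged in fold_scores at line 16
  12: logged in fold_scores at line 17
  13: logged in main at line 37
A correct fix: line 28: replace `==` with `<=`.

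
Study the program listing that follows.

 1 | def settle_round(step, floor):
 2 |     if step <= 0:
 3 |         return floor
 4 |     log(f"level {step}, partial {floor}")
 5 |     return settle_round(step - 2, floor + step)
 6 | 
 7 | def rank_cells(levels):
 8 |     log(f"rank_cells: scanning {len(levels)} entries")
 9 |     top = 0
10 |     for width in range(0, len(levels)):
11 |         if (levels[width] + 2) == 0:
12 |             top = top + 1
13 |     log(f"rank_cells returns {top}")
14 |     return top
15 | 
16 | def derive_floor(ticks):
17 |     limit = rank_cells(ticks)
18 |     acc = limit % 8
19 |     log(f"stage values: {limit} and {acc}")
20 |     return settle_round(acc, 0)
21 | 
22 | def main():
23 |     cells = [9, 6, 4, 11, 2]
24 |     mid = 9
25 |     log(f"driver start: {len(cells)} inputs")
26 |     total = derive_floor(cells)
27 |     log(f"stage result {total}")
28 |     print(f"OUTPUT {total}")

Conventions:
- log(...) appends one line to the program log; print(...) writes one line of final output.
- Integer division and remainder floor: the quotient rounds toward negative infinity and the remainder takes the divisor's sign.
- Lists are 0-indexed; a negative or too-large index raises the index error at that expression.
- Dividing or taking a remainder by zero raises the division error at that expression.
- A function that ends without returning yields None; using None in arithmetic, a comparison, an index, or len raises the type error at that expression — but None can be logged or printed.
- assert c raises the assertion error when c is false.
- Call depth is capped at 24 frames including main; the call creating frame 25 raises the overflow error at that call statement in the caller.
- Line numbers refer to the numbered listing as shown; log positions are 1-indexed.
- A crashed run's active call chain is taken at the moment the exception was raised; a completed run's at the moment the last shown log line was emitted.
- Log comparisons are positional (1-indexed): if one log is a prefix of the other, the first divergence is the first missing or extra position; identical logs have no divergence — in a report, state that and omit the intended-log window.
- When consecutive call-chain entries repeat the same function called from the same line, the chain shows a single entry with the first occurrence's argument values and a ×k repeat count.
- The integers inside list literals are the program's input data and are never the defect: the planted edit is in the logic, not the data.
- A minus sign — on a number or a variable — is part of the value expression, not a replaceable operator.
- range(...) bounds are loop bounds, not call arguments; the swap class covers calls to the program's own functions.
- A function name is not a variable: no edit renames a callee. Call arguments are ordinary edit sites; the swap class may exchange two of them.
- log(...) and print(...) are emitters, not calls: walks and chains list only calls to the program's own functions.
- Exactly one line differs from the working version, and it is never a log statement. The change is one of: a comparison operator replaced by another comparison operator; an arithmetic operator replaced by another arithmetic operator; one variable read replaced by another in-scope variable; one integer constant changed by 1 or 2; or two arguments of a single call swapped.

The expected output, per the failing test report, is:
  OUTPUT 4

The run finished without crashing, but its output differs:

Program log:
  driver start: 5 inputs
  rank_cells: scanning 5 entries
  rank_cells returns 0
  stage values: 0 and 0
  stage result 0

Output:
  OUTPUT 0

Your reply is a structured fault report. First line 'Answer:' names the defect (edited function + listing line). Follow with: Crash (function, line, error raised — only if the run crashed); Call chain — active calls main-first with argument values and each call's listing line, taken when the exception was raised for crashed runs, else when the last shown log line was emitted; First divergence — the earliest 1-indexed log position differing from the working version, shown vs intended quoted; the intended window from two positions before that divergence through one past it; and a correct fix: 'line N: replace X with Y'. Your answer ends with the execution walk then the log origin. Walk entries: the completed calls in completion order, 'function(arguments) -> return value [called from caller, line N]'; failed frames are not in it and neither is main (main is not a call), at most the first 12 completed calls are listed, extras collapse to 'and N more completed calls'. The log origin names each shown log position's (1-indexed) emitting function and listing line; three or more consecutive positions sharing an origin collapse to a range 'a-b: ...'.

Answer: the defect is in rank_cells at line 11.
Core observation: The log first diverges at position 3: the faulty run prints 'rank_cells returns 0' where the working version prints 'rank_cells returns 3'.
Call chain: main.
First divergence: position 3 — the shown line 'rank_cells returns 0' should read 'rank_cells returns 3'.
Intended log window:
  1: driver start: 5 inputs
  2: rank_cells: scanning 5 entries
  3: rank_cells returns 3
  4: stage values: 3 and 3
Execution walk:
  rank_cells([9, 6, 4, 11, 2]) -> 0  [called from derive_floor, line 17]
  settle_round(0, 0) -> 0  [called from derive_floor, line 20]
  derive_floor([9, 6, 4, 11, 2]) -> 0  [called from main, line 26]
Log origin:
  1: emitted by main (line 25)
  2: emitted by rank_cells (line 8)
  3: emitted by rank_cells (line 13)
  4: emitted by derive_floor (line 19)
  5: emitted by main (line 27)
A correct fix: line 11: replace `+` with `%`.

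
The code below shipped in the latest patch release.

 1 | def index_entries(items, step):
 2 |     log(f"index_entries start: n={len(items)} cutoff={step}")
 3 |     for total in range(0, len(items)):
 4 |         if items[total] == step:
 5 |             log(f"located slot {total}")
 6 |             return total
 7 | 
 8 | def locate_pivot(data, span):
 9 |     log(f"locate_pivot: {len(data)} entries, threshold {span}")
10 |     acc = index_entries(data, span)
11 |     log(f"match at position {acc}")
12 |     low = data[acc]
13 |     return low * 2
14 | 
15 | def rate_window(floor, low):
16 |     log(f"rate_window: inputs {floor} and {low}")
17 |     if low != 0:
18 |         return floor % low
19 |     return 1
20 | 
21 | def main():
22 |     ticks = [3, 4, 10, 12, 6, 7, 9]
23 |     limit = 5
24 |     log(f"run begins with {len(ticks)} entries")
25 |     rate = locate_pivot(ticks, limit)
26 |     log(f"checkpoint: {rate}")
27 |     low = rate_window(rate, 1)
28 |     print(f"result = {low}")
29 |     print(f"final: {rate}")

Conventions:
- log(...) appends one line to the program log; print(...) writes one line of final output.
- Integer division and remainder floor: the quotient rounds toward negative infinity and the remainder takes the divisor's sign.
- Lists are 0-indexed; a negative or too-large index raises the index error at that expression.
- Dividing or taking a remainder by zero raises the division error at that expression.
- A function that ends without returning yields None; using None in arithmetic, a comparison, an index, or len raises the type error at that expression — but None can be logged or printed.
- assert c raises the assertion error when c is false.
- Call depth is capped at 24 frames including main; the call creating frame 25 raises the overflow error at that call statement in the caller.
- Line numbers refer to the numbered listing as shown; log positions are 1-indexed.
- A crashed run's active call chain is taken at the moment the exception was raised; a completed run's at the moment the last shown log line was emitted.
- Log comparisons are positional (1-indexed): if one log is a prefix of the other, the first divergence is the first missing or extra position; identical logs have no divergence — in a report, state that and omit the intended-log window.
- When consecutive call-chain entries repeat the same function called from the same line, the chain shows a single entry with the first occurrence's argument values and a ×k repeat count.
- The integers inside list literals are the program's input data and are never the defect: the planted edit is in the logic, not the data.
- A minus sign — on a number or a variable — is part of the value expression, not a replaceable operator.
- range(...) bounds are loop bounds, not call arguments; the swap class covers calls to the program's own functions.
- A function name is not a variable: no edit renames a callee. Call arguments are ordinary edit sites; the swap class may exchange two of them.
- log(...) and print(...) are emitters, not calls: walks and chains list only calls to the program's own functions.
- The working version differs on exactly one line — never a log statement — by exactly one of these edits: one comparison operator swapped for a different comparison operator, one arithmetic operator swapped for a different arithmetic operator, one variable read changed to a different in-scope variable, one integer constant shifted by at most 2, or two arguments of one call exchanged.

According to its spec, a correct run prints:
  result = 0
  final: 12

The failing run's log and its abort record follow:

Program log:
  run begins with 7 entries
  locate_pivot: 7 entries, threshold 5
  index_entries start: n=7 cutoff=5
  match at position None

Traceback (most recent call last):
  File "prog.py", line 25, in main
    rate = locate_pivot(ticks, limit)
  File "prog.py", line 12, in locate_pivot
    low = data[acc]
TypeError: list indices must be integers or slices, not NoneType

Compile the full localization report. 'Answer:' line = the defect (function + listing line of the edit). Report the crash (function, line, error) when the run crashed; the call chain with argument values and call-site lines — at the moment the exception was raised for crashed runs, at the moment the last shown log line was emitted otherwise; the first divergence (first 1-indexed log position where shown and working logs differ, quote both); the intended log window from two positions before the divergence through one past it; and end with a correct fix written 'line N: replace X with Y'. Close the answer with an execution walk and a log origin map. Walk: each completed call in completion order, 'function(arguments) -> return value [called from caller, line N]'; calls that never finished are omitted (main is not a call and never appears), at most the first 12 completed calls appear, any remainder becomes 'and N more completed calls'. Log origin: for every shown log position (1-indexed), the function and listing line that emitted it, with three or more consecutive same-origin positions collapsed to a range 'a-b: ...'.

Answer: the defect is in main at line 23.
Key observation: The log first diverges at position 2: the faulty run prints 'locate_pivot: 7 entries, threshold 5' where the working version prints 'locate_pivot: 7 entries, threshold 6'.
Crash: locate_pivot, line 12, TypeError.
Call chain: main -> locate_pivot([3, 4, 10, 12, 6, 7, 9], 5) (called at line 25).
First divergence: position 2 — the shown line 'locate_pivot: 7 entries, threshold 5' should read 'locate_pivot: 7 entries, threshold 6'.
Intended log window:
  1: run begins with 7 entries
  2: locate_pivot: 7 entries, threshold 6
  3: index_entries start: n=7 cutoff=6
Execution walk:
  index_entries([3, 4, 10, 12, 6, 7, 9], 5) -> None  [called from locate_pivot, line 10]
Log origins:
  1: from main, line 24
  2: from locate_pivot, line 9
  3: from index_entries, line 2
  4: from locate_pivot, line 11
A correct fix: line 23: replace `5` with `6`.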